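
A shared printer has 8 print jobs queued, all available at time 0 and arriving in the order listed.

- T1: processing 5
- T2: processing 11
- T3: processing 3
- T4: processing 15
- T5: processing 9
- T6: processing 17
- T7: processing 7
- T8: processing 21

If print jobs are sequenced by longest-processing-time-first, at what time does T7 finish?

LPT (decreasing processing time): T8 T6 T4 T2 T5 T7 T1 T3.
T8: 0→21
T6: 21→38
T4: 38→53
T2: 53→64
T5: 64→73
T7: 73→80

80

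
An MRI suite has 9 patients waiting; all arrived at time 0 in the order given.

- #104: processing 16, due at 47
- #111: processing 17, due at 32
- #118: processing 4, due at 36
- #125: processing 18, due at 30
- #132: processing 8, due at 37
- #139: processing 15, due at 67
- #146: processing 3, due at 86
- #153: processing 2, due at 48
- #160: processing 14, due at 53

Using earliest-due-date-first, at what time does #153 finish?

65

EDD (increasing due date): #125 #111 #118 #132 #104 #153 #160 #139 #146.
#125: 0→18
#111: 18→35
#118: 35→39
#132: 39→47
#104: 47→63
#153: 63→65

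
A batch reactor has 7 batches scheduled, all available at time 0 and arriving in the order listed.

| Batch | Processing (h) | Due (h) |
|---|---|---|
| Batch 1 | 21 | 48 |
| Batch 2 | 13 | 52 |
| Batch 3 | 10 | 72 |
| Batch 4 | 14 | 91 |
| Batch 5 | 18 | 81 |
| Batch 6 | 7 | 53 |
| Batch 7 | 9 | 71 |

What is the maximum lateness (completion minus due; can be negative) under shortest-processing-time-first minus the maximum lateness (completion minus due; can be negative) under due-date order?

SPT (increasing processing time): Batch 6 Batch 7 Batch 3 Batch 2 Batch 4 Batch 5 Batch 1.
Batch 6: 0→7, due 53, lateness -46
Batch 7: 7→16, due 71, lateness -55
Batch 3: 16→26, due 72, lateness -46
Batch 2: 26→39, due 52, lateness -13
Batch 4: 39→53, due 91, lateness -38
Batch 5: 53→71, due 81, lateness -10
Batch 1: 71→92, due 48, lateness 44
Maximum = 44.
EDD (increasing due date): Batch 1 Batch 2 Batch 6 Batch 7 Batch 3 Batch 5 Batch 4.
Batch 1: 0→21, due 48, lateness -27
Batch 2: 21→34, due 52, lateness -18
Batch 6: 34→41, due 53, lateness -12
Batch 7: 41→50, due 71, lateness -21
Batch 3: 50→60, due 72, lateness -12
Batch 5: 60→78, due 81, lateness -3
Batch 4: 78→92, due 91, lateness 1
Maximum = 1.
Difference = 44 − 1 = 43.

43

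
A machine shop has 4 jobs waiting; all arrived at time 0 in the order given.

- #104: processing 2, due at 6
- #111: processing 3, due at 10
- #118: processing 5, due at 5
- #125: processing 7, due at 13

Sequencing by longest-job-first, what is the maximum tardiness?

11

LPT (decreasing processing time): #125 #118 #111 #104.
#125: 0→7, due 13, tardiness 0
#118: 7→12, due 5, tardiness 7
#111: 12→15, due 10, tardiness 5
#104: 15→17, due 6, tardiness 11
Maximum = 11.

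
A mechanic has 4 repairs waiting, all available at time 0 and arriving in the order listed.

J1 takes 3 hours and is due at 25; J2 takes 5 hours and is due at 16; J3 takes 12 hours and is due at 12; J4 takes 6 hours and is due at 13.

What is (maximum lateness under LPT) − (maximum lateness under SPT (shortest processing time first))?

LPT (decreasing processing time): J3 J4 J2 J1.
J3: 0→12, due 12, lateness 0
J4: 12→18, due 13, lateness 5
J2: 18→23, due 16, lateness 7
J1: 23→26, due 25, lateness 1
Maximum = 7.
SPT (increasing processing time): J1 J2 J4 J3.
J1: 0→3, due 25, lateness -22
J2: 3→8, due 16, lateness -8
J4: 8→14, due 13, lateness 1
J3: 14→26, due 12, lateness 14
Maximum = 14.
Difference = 7 − 14 = -7.

-7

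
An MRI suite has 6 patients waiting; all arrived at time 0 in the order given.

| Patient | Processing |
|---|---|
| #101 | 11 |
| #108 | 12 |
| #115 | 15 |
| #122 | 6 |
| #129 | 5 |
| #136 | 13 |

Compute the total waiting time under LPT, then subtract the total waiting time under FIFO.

LPT (decreasing processing time): #115 #136 #108 #101 #122 #129.
#115: waits 0, runs 0→15
#136: waits 15, runs 15→28
#108: waits 28, runs 28→40
#101: waits 40, runs 40→51
#122: waits 51, runs 51→57
#129: waits 57, runs 57→62
Sum = 0+15+28+40+51+57 = 191.
FIFO (arrival order): #101 #108 #115 #122 #129 #136.
#101: waits 0, runs 0→11
#108: waits 11, runs 11→23
#115: waits 23, runs 23→38
#122: waits 38, runs 38→44
#129: waits 44, runs 44→49
#136: waits 49, runs 49→62
Sum = 0+11+23+38+44+49 = 165.
Difference = 191 − 165 = 26.

26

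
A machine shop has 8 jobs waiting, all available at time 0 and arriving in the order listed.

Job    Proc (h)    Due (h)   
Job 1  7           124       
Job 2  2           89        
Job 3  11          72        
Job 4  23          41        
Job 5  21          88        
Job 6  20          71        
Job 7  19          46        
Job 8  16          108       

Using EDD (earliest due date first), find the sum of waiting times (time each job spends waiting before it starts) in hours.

502

EDD (increasing due date): Job 4 Job 7 Job 6 Job 3 Job 5 Job 2 Job 8 Job 1.
Job 4: waits 0, runs 0→23
Job 7: waits 23, runs 23→42
Job 6: waits 42, runs 42→62
Job 3: waits 62, runs 62→73
Job 5: waits 73, runs 73→94
Job 2: waits 94, runs 94→96
Job 8: waits 96, runs 96→112
Job 1: waits 112, runs 112→119
Sum = 0+23+42+62+73+94+96+112 = 502.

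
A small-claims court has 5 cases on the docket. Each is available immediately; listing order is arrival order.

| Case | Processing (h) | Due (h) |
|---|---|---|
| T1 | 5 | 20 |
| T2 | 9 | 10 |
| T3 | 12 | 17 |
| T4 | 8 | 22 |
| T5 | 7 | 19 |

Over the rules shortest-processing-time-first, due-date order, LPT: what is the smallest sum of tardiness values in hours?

43

SPT (increasing processing time): T1 T5 T4 T2 T3.
T1: 0→5, due 20, tardiness 0
T5: 5→12, due 19, tardiness 0
T4: 12→20, due 22, tardiness 0
T2: 20→29, due 10, tardiness 19
T3: 29→41, due 17, tardiness 24
Sum = 0+0+0+19+24 = 43.
EDD (increasing due date): T2 T3 T5 T1 T4.
T2: 0→9, due 10, tardiness 0
T3: 9→21, due 17, tardiness 4
T5: 21→28, due 19, tardiness 9
T1: 28→33, due 20, tardiness 13
T4: 33→41, due 22, tardiness 19
Sum = 0+4+9+13+19 = 45.
LPT (decreasing processing time): T3 T2 T4 T5 T1.
T3: 0→12, due 17, tardiness 0
T2: 12→21, due 10, tardiness 11
T4: 21→29, due 22, tardiness 7
T5: 29→36, due 19, tardiness 17
T1: 36→41, due 20, tardiness 21
Sum = 0+11+7+17+21 = 56.
SPT 43, EDD 45, LPT 56 → minimum 43.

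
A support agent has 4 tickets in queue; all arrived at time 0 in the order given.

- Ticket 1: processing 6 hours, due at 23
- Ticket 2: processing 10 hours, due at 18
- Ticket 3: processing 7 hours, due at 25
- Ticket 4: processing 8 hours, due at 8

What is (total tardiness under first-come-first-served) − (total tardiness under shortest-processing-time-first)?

FIFO (arrival order): Ticket 1 Ticket 2 Ticket 3 Ticket 4.
Ticket 1: 0→6, due 23, tardiness 0
Ticket 2: 6→16, due 18, tardiness 0
Ticket 3: 16→23, due 25, tardiness 0
Ticket 4: 23→31, due 8, tardiness 23
Sum = 0+0+0+23 = 23.
SPT (increasing processing time): Ticket 1 Ticket 3 Ticket 4 Ticket 2.
Ticket 1: 0→6, due 23, tardiness 0
Ticket 3: 6→13, due 25, tardiness 0
Ticket 4: 13→21, due 8, tardiness 13
Ticket 2: 21→31, due 18, tardiness 13
Sum = 0+0+13+13 = 26.
Difference = 23 − 26 = -3.

-3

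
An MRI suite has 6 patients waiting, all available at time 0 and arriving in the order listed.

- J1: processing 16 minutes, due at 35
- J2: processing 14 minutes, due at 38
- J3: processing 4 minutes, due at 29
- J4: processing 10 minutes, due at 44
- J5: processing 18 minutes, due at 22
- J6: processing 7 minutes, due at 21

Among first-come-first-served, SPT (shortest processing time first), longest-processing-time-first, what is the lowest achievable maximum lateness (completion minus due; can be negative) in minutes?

44

FIFO (arrival order): J1 J2 J3 J4 J5 J6.
J1: 0→16, due 35, lateness -19
J2: 16→30, due 38, lateness -8
J3: 30→34, due 29, lateness 5
J4: 34→44, due 44, lateness 0
J5: 44→62, due 22, lateness 40
J6: 62→69, due 21, lateness 48
Maximum = 48.
SPT (increasing processing time): J3 J6 J4 J2 J1 J5.
J3: 0→4, due 29, lateness -25
J6: 4→11, due 21, lateness -10
J4: 11→21, due 44, lateness -23
J2: 21→35, due 38, lateness -3
J1: 35→51, due 35, lateness 16
J5: 51→69, due 22, lateness 47
Maximum = 47.
LPT (decreasing processing time): J5 J1 J2 J4 J6 J3.
J5: 0→18, due 22, lateness -4
J1: 18→34, due 35, lateness -1
J2: 34→48, due 38, lateness 10
J4: 48→58, due 44, lateness 14
J6: 58→65, due 21, lateness 44
J3: 65→69, due 29, lateness 40
Maximum = 44.
FIFO 48, SPT 47, LPT 44 → minimum 44.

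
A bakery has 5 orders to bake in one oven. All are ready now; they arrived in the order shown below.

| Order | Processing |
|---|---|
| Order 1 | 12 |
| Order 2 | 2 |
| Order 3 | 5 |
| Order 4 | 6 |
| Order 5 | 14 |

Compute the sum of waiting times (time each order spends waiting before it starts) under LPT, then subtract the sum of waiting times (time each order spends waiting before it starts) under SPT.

LPT (decreasing processing time): Order 5 Order 1 Order 4 Order 3 Order 2.
Order 5: waits 0, runs 0→14
Order 1: waits 14, runs 14→26
Order 4: waits 26, runs 26→32
Order 3: waits 32, runs 32→37
Order 2: waits 37, runs 37→39
Sum = 0+14+26+32+37 = 109.
SPT (increasing processing time): Order 2 Order 3 Order 4 Order 1 Order 5.
Order 2: waits 0, runs 0→2
Order 3: waits 2, runs 2→7
Order 4: waits 7, runs 7→13
Order 1: waits 13, runs 13→25
Order 5: waits 25, runs 25→39
Sum = 0+2+7+13+25 = 47.
Difference = 109 − 47 = 62.

62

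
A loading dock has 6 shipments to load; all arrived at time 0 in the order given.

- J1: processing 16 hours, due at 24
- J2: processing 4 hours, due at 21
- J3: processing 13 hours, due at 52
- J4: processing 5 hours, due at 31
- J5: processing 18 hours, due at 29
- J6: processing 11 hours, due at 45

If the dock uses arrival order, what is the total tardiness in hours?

56

FIFO (arrival order): J1 J2 J3 J4 J5 J6.
J1: 0→16, due 24, tardiness 0
J2: 16→20, due 21, tardiness 0
J3: 20→33, due 52, tardiness 0
J4: 33→38, due 31, tardiness 7
J5: 38→56, due 29, tardiness 27
J6: 56→67, due 45, tardiness 22
Sum = 0+0+0+7+27+22 = 56.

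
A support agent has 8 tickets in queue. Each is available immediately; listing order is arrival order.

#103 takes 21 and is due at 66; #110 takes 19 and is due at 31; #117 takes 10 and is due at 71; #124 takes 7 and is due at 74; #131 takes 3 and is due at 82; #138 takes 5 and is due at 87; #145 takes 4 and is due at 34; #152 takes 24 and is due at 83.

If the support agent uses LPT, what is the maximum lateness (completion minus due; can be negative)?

LPT (decreasing processing time): #152 #103 #110 #117 #124 #138 #145 #131.
#152: 0→24, due 83, lateness -59
#103: 24→45, due 66, lateness -21
#110: 45→64, due 31, lateness 33
#117: 64→74, due 71, lateness 3
#124: 74→81, due 74, lateness 7
#138: 81→86, due 87, lateness -1
#145: 86→90, due 34, lateness 56
#131: 90→93, due 82, lateness 11
Maximum = 56.

56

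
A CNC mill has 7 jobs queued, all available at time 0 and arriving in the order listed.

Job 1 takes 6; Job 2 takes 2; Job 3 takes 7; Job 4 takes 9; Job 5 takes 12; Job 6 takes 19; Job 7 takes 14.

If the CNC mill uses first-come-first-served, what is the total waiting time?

144

FIFO (arrival order): Job 1 Job 2 Job 3 Job 4 Job 5 Job 6 Job 7.
Job 1: waits 0, runs 0→6
Job 2: waits 6, runs 6→8
Job 3: waits 8, runs 8→15
Job 4: waits 15, runs 15→24
Job 5: waits 24, runs 24→36
Job 6: waits 36, runs 36→55
Job 7: waits 55, runs 55→69
Sum = 0+6+8+15+24+36+55 = 144.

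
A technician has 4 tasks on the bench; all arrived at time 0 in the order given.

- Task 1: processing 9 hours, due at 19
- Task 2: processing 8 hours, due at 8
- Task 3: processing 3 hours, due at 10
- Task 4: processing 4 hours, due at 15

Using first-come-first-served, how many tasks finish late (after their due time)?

FIFO (arrival order): Task 1 Task 2 Task 3 Task 4.
Task 1: 0→9, due 19, tardiness 0
Task 2: 9→17, due 8, tardiness 9
Task 3: 17→20, due 10, tardiness 10
Task 4: 20→24, due 15, tardiness 9
Late tasks: 3.

3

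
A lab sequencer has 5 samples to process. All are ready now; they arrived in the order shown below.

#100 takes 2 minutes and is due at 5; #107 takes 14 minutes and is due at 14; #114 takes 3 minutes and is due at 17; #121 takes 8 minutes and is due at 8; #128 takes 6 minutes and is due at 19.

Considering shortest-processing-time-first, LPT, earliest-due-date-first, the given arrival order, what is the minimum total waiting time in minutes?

SPT (increasing processing time): #100 #114 #128 #121 #107.
#100: waits 0, runs 0→2
#114: waits 2, runs 2→5
#128: waits 5, runs 5→11
#121: waits 11, runs 11→19
#107: waits 19, runs 19→33
Sum = 0+2+5+11+19 = 37.
LPT (decreasing processing time): #107 #121 #128 #114 #100.
#107: waits 0, runs 0→14
#121: waits 14, runs 14→22
#128: waits 22, runs 22→28
#114: waits 28, runs 28→31
#100: waits 31, runs 31→33
Sum = 0+14+22+28+31 = 95.
EDD (increasing due date): #100 #121 #107 #114 #128.
#100: waits 0, runs 0→2
#121: waits 2, runs 2→10
#107: waits 10, runs 10→24
#114: waits 24, runs 24→27
#128: waits 27, runs 27→33
Sum = 0+2+10+24+27 = 63.
FIFO (arrival order): #100 #107 #114 #121 #128.
#100: waits 0, runs 0→2
#107: waits 2, runs 2→16
#114: waits 16, runs 16→19
#121: waits 19, runs 19→27
#128: waits 27, runs 27→33
Sum = 0+2+16+19+27 = 64.
SPT 37, LPT 95, EDD 63, FIFO 64 → minimum 37.

37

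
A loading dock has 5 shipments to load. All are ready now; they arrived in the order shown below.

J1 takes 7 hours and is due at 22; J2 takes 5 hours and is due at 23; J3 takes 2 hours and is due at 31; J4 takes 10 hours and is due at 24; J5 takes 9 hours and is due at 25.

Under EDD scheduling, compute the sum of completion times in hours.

105

EDD (increasing due date): J1 J2 J4 J5 J3.
J1: 0→7
J2: 7→12
J4: 12→22
J5: 22→31
J3: 31→33
Sum = 7+12+22+31+33 = 105.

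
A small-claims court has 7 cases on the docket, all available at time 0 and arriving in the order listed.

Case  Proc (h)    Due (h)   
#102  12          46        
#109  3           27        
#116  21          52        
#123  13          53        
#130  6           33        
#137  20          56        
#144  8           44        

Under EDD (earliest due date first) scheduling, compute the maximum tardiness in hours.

27

EDD (increasing due date): #109 #130 #144 #102 #116 #123 #137.
#109: 0→3, due 27, tardiness 0
#130: 3→9, due 33, tardiness 0
#144: 9→17, due 44, tardiness 0
#102: 17→29, due 46, tardiness 0
#116: 29→50, due 52, tardiness 0
#123: 50→63, due 53, tardiness 10
#137: 63→83, due 56, tardiness 27
Maximum = 27.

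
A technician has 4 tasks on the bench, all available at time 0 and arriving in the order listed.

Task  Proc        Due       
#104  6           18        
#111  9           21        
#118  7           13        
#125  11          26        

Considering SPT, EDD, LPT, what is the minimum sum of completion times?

SPT (increasing processing time): #104 #118 #111 #125.
#104: 0→6
#118: 6→13
#111: 13→22
#125: 22→33
Sum = 6+13+22+33 = 74.
EDD (increasing due date): #118 #104 #111 #125.
#118: 0→7
#104: 7→13
#111: 13→22
#125: 22→33
Sum = 7+13+22+33 = 75.
LPT (decreasing processing time): #125 #111 #118 #104.
#125: 0→11
#111: 11→20
#118: 20→27
#104: 27→33
Sum = 11+20+27+33 = 91.
SPT 74, EDD 75, LPT 91 → minimum 74.

74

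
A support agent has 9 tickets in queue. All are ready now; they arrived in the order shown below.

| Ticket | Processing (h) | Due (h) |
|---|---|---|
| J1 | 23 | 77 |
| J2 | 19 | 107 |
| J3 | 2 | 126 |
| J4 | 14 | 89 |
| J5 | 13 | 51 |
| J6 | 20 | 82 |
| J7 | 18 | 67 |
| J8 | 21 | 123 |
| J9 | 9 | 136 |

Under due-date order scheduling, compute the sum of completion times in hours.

EDD (increasing due date): J5 J7 J1 J6 J4 J2 J8 J3 J9.
J5: 0→13
J7: 13→31
J1: 31→54
J6: 54→74
J4: 74→88
J2: 88→107
J8: 107→128
J3: 128→130
J9: 130→139
Sum = 13+31+54+74+88+107+128+130+139 = 764.

764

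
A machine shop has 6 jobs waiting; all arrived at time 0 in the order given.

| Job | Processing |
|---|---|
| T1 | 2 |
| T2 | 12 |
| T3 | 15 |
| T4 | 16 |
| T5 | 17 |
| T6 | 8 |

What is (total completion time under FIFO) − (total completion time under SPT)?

28

FIFO (arrival order): T1 T2 T3 T4 T5 T6.
T1: 0→2
T2: 2→14
T3: 14→29
T4: 29→45
T5: 45→62
T6: 62→70
Sum = 2+14+29+45+62+70 = 222.
SPT (increasing processing time): T1 T6 T2 T3 T4 T5.
T1: 0→2
T6: 2→10
T2: 10→22
T3: 22→37
T4: 37→53
T5: 53→70
Sum = 2+10+22+37+53+70 = 194.
Difference = 222 − 194 = 28.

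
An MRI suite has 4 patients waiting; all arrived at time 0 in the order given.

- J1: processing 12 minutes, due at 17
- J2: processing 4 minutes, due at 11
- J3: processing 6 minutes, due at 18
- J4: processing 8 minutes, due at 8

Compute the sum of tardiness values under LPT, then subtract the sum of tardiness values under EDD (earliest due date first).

LPT (decreasing processing time): J1 J4 J3 J2.
J1: 0→12, due 17, tardiness 0
J4: 12→20, due 8, tardiness 12
J3: 20→26, due 18, tardiness 8
J2: 26→30, due 11, tardiness 19
Sum = 0+12+8+19 = 39.
EDD (increasing due date): J4 J2 J1 J3.
J4: 0→8, due 8, tardiness 0
J2: 8→12, due 11, tardiness 1
J1: 12→24, due 17, tardiness 7
J3: 24→30, due 18, tardiness 12
Sum = 0+1+7+12 = 20.
Difference = 39 − 20 = 19.

19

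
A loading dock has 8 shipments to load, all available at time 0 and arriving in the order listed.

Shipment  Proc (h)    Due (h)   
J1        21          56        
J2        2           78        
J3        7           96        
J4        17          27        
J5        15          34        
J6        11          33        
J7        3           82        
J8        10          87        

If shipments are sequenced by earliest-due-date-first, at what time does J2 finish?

EDD (increasing due date): J4 J6 J5 J1 J2 J7 J8 J3.
J4: 0→17
J6: 17→28
J5: 28→43
J1: 43→64
J2: 64→66

66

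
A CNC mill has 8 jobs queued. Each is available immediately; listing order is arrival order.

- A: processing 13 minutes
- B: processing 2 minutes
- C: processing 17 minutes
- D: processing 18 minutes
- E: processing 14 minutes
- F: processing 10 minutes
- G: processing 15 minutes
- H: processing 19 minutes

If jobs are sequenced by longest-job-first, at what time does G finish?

69

LPT (decreasing processing time): H D C G E A F B.
H: 0→19
D: 19→37
C: 37→54
G: 54→69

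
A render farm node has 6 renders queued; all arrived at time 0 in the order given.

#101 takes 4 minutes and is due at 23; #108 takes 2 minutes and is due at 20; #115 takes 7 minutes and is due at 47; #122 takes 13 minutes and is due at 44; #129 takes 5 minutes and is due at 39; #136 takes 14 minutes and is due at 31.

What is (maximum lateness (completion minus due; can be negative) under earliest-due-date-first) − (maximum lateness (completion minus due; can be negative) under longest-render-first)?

-27

EDD (increasing due date): #108 #101 #136 #129 #122 #115.
#108: 0→2, due 20, lateness -18
#101: 2→6, due 23, lateness -17
#136: 6→20, due 31, lateness -11
#129: 20→25, due 39, lateness -14
#122: 25→38, due 44, lateness -6
#115: 38→45, due 47, lateness -2
Maximum = -2.
LPT (decreasing processing time): #136 #122 #115 #129 #101 #108.
#136: 0→14, due 31, lateness -17
#122: 14→27, due 44, lateness -17
#115: 27→34, due 47, lateness -13
#129: 34→39, due 39, lateness 0
#101: 39→43, due 23, lateness 20
#108: 43→45, due 20, lateness 25
Maximum = 25.
Difference = -2 − 25 = -27.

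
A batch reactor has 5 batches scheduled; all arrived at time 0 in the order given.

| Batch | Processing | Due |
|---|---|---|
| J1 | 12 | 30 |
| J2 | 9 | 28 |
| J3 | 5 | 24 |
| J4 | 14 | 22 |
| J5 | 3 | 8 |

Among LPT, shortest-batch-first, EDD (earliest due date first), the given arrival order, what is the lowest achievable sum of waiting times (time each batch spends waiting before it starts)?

LPT (decreasing processing time): J4 J1 J2 J3 J5.
J4: waits 0, runs 0→14
J1: waits 14, runs 14→26
J2: waits 26, runs 26→35
J3: waits 35, runs 35→40
J5: waits 40, runs 40→43
Sum = 0+14+26+35+40 = 115.
SPT (increasing processing time): J5 J3 J2 J1 J4.
J5: waits 0, runs 0→3
J3: waits 3, runs 3→8
J2: waits 8, runs 8→17
J1: waits 17, runs 17→29
J4: waits 29, runs 29→43
Sum = 0+3+8+17+29 = 57.
EDD (increasing due date): J5 J4 J3 J2 J1.
J5: waits 0, runs 0→3
J4: waits 3, runs 3→17
J3: waits 17, runs 17→22
J2: waits 22, runs 22→31
J1: waits 31, runs 31→43
Sum = 0+3+17+22+31 = 73.
FIFO (arrival order): J1 J2 J3 J4 J5.
J1: waits 0, runs 0→12
J2: waits 12, runs 12→21
J3: waits 21, runs 21→26
J4: waits 26, runs 26→40
J5: waits 40, runs 40→43
Sum = 0+12+21+26+40 = 99.
LPT 115, SPT 57, EDD 73, FIFO 99 → minimum 57.

57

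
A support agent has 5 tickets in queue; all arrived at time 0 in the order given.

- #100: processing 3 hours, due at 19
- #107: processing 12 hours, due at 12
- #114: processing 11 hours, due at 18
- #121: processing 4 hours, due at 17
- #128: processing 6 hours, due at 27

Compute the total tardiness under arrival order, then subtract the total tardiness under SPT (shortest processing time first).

FIFO (arrival order): #100 #107 #114 #121 #128.
#100: 0→3, due 19, tardiness 0
#107: 3→15, due 12, tardiness 3
#114: 15→26, due 18, tardiness 8
#121: 26→30, due 17, tardiness 13
#128: 30→36, due 27, tardiness 9
Sum = 0+3+8+13+9 = 33.
SPT (increasing processing time): #100 #121 #128 #114 #107.
#100: 0→3, due 19, tardiness 0
#121: 3→7, due 17, tardiness 0
#128: 7→13, due 27, tardiness 0
#114: 13→24, due 18, tardiness 6
#107: 24→36, due 12, tardiness 24
Sum = 0+0+0+6+24 = 30.
Difference = 33 − 30 = 3.

3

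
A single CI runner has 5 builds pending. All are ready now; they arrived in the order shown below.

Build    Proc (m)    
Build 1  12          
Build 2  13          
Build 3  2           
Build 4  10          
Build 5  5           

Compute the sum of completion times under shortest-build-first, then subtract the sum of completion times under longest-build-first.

-58

SPT (increasing processing time): Build 3 Build 5 Build 4 Build 1 Build 2.
Build 3: 0→2
Build 5: 2→7
Build 4: 7→17
Build 1: 17→29
Build 2: 29→42
Sum = 2+7+17+29+42 = 97.
LPT (decreasing processing time): Build 2 Build 1 Build 4 Build 5 Build 3.
Build 2: 0→13
Build 1: 13→25
Build 4: 25→35
Build 5: 35→40
Build 3: 40→42
Sum = 13+25+35+40+42 = 155.
Difference = 97 − 155 = -58.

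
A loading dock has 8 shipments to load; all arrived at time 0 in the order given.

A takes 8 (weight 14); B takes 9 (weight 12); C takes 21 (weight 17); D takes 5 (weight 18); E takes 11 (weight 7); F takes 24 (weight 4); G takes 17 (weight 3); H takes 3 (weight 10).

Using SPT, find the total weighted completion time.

2759

SPT (increasing processing time): H D A B E G C F.
H: finishes 3, weight 10, w·C = 30
D: finishes 8, weight 18, w·C = 144
A: finishes 16, weight 14, w·C = 224
B: finishes 25, weight 12, w·C = 300
E: finishes 36, weight 7, w·C = 252
G: finishes 53, weight 3, w·C = 159
C: finishes 74, weight 17, w·C = 1258
F: finishes 98, weight 4, w·C = 392
Sum = 30+144+224+300+252+159+1258+392 = 2759.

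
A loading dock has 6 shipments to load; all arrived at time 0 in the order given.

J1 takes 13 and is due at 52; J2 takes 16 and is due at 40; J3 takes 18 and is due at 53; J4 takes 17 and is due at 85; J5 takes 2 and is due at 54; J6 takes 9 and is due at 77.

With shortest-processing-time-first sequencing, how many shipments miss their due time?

SPT (increasing processing time): J5 J6 J1 J2 J4 J3.
J5: 0→2, due 54, tardiness 0
J6: 2→11, due 77, tardiness 0
J1: 11→24, due 52, tardiness 0
J2: 24→40, due 40, tardiness 0
J4: 40→57, due 85, tardiness 0
J3: 57→75, due 53, tardiness 22
Late shipments: 1.

1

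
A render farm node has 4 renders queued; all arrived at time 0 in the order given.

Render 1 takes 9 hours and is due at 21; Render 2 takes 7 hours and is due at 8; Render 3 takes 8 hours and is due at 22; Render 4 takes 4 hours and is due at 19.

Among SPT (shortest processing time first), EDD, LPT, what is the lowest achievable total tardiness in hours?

SPT (increasing processing time): Render 4 Render 2 Render 3 Render 1.
Render 4: 0→4, due 19, tardiness 0
Render 2: 4→11, due 8, tardiness 3
Render 3: 11→19, due 22, tardiness 0
Render 1: 19→28, due 21, tardiness 7
Sum = 0+3+0+7 = 10.
EDD (increasing due date): Render 2 Render 4 Render 1 Render 3.
Render 2: 0→7, due 8, tardiness 0
Render 4: 7→11, due 19, tardiness 0
Render 1: 11→20, due 21, tardiness 0
Render 3: 20→28, due 22, tardiness 6
Sum = 0+0+0+6 = 6.
LPT (decreasing processing time): Render 1 Render 3 Render 2 Render 4.
Render 1: 0→9, due 21, tardiness 0
Render 3: 9→17, due 22, tardiness 0
Render 2: 17→24, due 8, tardiness 16
Render 4: 24→28, due 19, tardiness 9
Sum = 0+0+16+9 = 25.
SPT 10, EDD 6, LPT 25 → minimum 6.

6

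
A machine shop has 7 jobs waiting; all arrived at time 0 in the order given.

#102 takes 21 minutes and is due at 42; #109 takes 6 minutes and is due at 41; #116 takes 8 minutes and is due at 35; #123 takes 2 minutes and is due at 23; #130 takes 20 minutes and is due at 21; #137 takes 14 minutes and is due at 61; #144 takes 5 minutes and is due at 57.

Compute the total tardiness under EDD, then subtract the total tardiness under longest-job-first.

-111

EDD (increasing due date): #130 #123 #116 #109 #102 #144 #137.
#130: 0→20, due 21, tardiness 0
#123: 20→22, due 23, tardiness 0
#116: 22→30, due 35, tardiness 0
#109: 30→36, due 41, tardiness 0
#102: 36→57, due 42, tardiness 15
#144: 57→62, due 57, tardiness 5
#137: 62→76, due 61, tardiness 15
Sum = 0+0+0+0+15+5+15 = 35.
LPT (decreasing processing time): #102 #130 #137 #116 #109 #144 #123.
#102: 0→21, due 42, tardiness 0
#130: 21→41, due 21, tardiness 20
#137: 41→55, due 61, tardiness 0
#116: 55→63, due 35, tardiness 28
#109: 63→69, due 41, tardiness 28
#144: 69→74, due 57, tardiness 17
#123: 74→76, due 23, tardiness 53
Sum = 0+20+0+28+28+17+53 = 146.
Difference = 35 − 146 = -111.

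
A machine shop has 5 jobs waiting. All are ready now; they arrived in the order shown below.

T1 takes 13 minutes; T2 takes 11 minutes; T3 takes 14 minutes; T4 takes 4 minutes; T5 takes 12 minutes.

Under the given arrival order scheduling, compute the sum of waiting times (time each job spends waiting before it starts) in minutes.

FIFO (arrival order): T1 T2 T3 T4 T5.
T1: waits 0, runs 0→13
T2: waits 13, runs 13→24
T3: waits 24, runs 24→38
T4: waits 38, runs 38→42
T5: waits 42, runs 42→54
Sum = 0+13+24+38+42 = 117.

117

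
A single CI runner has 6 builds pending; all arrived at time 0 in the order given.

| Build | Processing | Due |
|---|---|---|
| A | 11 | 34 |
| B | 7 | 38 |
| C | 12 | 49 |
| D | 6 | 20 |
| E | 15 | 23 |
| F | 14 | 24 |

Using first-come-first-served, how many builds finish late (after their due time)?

3

FIFO (arrival order): A B C D E F.
A: 0→11, due 34, tardiness 0
B: 11→18, due 38, tardiness 0
C: 18→30, due 49, tardiness 0
D: 30→36, due 20, tardiness 16
E: 36→51, due 23, tardiness 28
F: 51→65, due 24, tardiness 41
Late builds: 3.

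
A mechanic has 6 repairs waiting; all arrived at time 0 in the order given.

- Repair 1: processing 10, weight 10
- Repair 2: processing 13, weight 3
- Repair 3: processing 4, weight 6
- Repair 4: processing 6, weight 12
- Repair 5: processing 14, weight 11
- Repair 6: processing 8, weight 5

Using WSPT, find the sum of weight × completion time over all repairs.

1081

WSPT (decreasing weight/processing-time ratio): Repair 4 Repair 3 Repair 1 Repair 5 Repair 6 Repair 2.
Repair 4: finishes 6, weight 12, w·C = 72
Repair 3: finishes 10, weight 6, w·C = 60
Repair 1: finishes 20, weight 10, w·C = 200
Repair 5: finishes 34, weight 11, w·C = 374
Repair 6: finishes 42, weight 5, w·C = 210
Repair 2: finishes 55, weight 3, w·C = 165
Sum = 72+60+200+374+210+165 = 1081.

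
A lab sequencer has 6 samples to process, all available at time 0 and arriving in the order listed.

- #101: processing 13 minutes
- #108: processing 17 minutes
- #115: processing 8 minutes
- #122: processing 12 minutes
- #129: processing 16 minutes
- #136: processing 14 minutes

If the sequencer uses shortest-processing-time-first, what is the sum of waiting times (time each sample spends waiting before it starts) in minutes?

171

SPT (increasing processing time): #115 #122 #101 #136 #129 #108.
#115: waits 0, runs 0→8
#122: waits 8, runs 8→20
#101: waits 20, runs 20→33
#136: waits 33, runs 33→47
#129: waits 47, runs 47→63
#108: waits 63, runs 63→80
Sum = 0+8+20+33+47+63 = 171.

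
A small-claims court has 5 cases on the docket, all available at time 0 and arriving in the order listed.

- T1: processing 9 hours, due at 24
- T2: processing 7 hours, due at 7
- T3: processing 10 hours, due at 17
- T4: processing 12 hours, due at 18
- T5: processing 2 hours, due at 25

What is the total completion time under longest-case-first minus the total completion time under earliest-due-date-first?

12

LPT (decreasing processing time): T4 T3 T1 T2 T5.
T4: 0→12
T3: 12→22
T1: 22→31
T2: 31→38
T5: 38→40
Sum = 12+22+31+38+40 = 143.
EDD (increasing due date): T2 T3 T4 T1 T5.
T2: 0→7
T3: 7→17
T4: 17→29
T1: 29→38
T5: 38→40
Sum = 7+17+29+38+40 = 131.
Difference = 143 − 131 = 12.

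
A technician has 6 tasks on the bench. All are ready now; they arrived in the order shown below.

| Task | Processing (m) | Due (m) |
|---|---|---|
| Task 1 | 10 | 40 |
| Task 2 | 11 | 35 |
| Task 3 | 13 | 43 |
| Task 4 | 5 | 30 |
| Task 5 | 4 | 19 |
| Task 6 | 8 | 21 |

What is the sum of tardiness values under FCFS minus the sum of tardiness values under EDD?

55

FIFO (arrival order): Task 1 Task 2 Task 3 Task 4 Task 5 Task 6.
Task 1: 0→10, due 40, tardiness 0
Task 2: 10→21, due 35, tardiness 0
Task 3: 21→34, due 43, tardiness 0
Task 4: 34→39, due 30, tardiness 9
Task 5: 39→43, due 19, tardiness 24
Task 6: 43→51, due 21, tardiness 30
Sum = 0+0+0+9+24+30 = 63.
EDD (increasing due date): Task 5 Task 6 Task 4 Task 2 Task 1 Task 3.
Task 5: 0→4, due 19, tardiness 0
Task 6: 4→12, due 21, tardiness 0
Task 4: 12→17, due 30, tardiness 0
Task 2: 17→28, due 35, tardiness 0
Task 1: 28→38, due 40, tardiness 0
Task 3: 38→51, due 43, tardiness 8
Sum = 0+0+0+0+0+8 = 8.
Difference = 63 − 8 = 55.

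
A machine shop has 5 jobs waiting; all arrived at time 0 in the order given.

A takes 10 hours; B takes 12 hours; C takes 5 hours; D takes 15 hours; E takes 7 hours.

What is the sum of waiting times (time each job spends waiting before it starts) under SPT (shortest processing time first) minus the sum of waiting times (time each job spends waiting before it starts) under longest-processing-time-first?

SPT (increasing processing time): C E A B D.
C: waits 0, runs 0→5
E: waits 5, runs 5→12
A: waits 12, runs 12→22
B: waits 22, runs 22→34
D: waits 34, runs 34→49
Sum = 0+5+12+22+34 = 73.
LPT (decreasing processing time): D B A E C.
D: waits 0, runs 0→15
B: waits 15, runs 15→27
A: waits 27, runs 27→37
E: waits 37, runs 37→44
C: waits 44, runs 44→49
Sum = 0+15+27+37+44 = 123.
Difference = 73 − 123 = -50.

-50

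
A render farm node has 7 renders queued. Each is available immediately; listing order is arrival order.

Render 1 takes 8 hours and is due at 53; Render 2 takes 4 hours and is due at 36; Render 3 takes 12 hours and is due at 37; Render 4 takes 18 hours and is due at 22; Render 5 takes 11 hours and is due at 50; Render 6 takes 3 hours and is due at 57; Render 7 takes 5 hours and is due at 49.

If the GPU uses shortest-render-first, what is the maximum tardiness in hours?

39

SPT (increasing processing time): Render 6 Render 2 Render 7 Render 1 Render 5 Render 3 Render 4.
Render 6: 0→3, due 57, tardiness 0
Render 2: 3→7, due 36, tardiness 0
Render 7: 7→12, due 49, tardiness 0
Render 1: 12→20, due 53, tardiness 0
Render 5: 20→31, due 50, tardiness 0
Render 3: 31→43, due 37, tardiness 6
Render 4: 43→61, due 22, tardiness 39
Maximum = 39.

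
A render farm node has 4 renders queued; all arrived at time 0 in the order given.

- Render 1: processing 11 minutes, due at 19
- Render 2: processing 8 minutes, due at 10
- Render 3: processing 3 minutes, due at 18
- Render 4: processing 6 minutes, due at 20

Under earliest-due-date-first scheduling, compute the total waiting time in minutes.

EDD (increasing due date): Render 2 Render 3 Render 1 Render 4.
Render 2: waits 0, runs 0→8
Render 3: waits 8, runs 8→11
Render 1: waits 11, runs 11→22
Render 4: waits 22, runs 22→28
Sum = 0+8+11+22 = 41.

41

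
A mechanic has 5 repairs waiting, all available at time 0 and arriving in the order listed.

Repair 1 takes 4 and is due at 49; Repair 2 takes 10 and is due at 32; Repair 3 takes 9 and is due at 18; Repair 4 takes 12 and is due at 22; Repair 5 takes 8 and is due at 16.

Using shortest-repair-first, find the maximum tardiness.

SPT (increasing processing time): Repair 1 Repair 5 Repair 3 Repair 2 Repair 4.
Repair 1: 0→4, due 49, tardiness 0
Repair 5: 4→12, due 16, tardiness 0
Repair 3: 12→21, due 18, tardiness 3
Repair 2: 21→31, due 32, tardiness 0
Repair 4: 31→43, due 22, tardiness 21
Maximum = 21.

21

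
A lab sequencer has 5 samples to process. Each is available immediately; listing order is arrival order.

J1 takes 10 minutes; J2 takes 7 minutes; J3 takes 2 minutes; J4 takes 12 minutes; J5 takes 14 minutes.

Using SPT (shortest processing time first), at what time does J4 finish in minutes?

31

SPT (increasing processing time): J3 J2 J1 J4 J5.
J3: 0→2
J2: 2→9
J1: 9→19
J4: 19→31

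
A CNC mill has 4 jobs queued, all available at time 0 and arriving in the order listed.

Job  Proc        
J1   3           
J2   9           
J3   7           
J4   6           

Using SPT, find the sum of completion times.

53

SPT (increasing processing time): J1 J4 J3 J2.
J1: 0→3
J4: 3→9
J3: 9→16
J2: 16→25
Sum = 3+9+16+25 = 53.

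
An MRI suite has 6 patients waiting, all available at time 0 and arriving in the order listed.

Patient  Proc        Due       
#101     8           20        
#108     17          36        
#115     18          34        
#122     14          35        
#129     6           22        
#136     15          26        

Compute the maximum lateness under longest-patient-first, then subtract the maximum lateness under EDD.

LPT (decreasing processing time): #115 #108 #136 #122 #101 #129.
#115: 0→18, due 34, lateness -16
#108: 18→35, due 36, lateness -1
#136: 35→50, due 26, lateness 24
#122: 50→64, due 35, lateness 29
#101: 64→72, due 20, lateness 52
#129: 72→78, due 22, lateness 56
Maximum = 56.
EDD (increasing due date): #101 #129 #136 #115 #122 #108.
#101: 0→8, due 20, lateness -12
#129: 8→14, due 22, lateness -8
#136: 14→29, due 26, lateness 3
#115: 29→47, due 34, lateness 13
#122: 47→61, due 35, lateness 26
#108: 61→78, due 36, lateness 42
Maximum = 42.
Difference = 56 − 42 = 14.

14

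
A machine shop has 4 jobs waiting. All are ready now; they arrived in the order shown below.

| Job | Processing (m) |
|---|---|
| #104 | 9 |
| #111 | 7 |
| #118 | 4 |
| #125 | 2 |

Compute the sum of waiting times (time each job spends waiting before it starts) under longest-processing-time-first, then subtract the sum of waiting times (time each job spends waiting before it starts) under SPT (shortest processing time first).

LPT (decreasing processing time): #104 #111 #118 #125.
#104: waits 0, runs 0→9
#111: waits 9, runs 9→16
#118: waits 16, runs 16→20
#125: waits 20, runs 20→22
Sum = 0+9+16+20 = 45.
SPT (increasing processing time): #125 #118 #111 #104.
#125: waits 0, runs 0→2
#118: waits 2, runs 2→6
#111: waits 6, runs 6→13
#104: waits 13, runs 13→22
Sum = 0+2+6+13 = 21.
Difference = 45 − 21 = 24.

24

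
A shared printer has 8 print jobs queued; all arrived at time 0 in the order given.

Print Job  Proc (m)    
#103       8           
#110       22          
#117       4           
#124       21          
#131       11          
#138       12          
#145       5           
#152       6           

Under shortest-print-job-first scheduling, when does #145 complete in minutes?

9

SPT (increasing processing time): #117 #145 #152 #103 #131 #138 #124 #110.
#117: 0→4
#145: 4→9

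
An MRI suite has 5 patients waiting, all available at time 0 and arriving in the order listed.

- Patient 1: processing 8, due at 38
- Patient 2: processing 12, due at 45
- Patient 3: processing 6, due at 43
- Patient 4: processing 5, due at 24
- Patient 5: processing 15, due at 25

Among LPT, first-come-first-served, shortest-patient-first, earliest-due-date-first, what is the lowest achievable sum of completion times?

LPT (decreasing processing time): Patient 5 Patient 2 Patient 1 Patient 3 Patient 4.
Patient 5: 0→15
Patient 2: 15→27
Patient 1: 27→35
Patient 3: 35→41
Patient 4: 41→46
Sum = 15+27+35+41+46 = 164.
FIFO (arrival order): Patient 1 Patient 2 Patient 3 Patient 4 Patient 5.
Patient 1: 0→8
Patient 2: 8→20
Patient 3: 20→26
Patient 4: 26→31
Patient 5: 31→46
Sum = 8+20+26+31+46 = 131.
SPT (increasing processing time): Patient 4 Patient 3 Patient 1 Patient 2 Patient 5.
Patient 4: 0→5
Patient 3: 5→11
Patient 1: 11→19
Patient 2: 19→31
Patient 5: 31→46
Sum = 5+11+19+31+46 = 112.
EDD (increasing due date): Patient 4 Patient 5 Patient 1 Patient 3 Patient 2.
Patient 4: 0→5
Patient 5: 5→20
Patient 1: 20→28
Patient 3: 28→34
Patient 2: 34→46
Sum = 5+20+28+34+46 = 133.
LPT 164, FIFO 131, SPT 112, EDD 133 → minimum 112.

112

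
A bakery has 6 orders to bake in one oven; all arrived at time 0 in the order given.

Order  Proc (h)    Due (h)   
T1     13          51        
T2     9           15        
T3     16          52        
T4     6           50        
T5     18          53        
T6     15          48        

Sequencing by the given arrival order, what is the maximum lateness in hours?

FIFO (arrival order): T1 T2 T3 T4 T5 T6.
T1: 0→13, due 51, lateness -38
T2: 13→22, due 15, lateness 7
T3: 22→38, due 52, lateness -14
T4: 38→44, due 50, lateness -6
T5: 44→62, due 53, lateness 9
T6: 62→77, due 48, lateness 29
Maximum = 29.

29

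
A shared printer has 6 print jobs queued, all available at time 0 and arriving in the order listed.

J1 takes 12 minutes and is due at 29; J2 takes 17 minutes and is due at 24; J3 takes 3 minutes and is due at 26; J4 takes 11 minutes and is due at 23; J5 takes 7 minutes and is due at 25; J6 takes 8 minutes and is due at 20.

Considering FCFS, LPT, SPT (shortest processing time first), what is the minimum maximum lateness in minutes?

32

FIFO (arrival order): J1 J2 J3 J4 J5 J6.
J1: 0→12, due 29, lateness -17
J2: 12→29, due 24, lateness 5
J3: 29→32, due 26, lateness 6
J4: 32→43, due 23, lateness 20
J5: 43→50, due 25, lateness 25
J6: 50→58, due 20, lateness 38
Maximum = 38.
LPT (decreasing processing time): J2 J1 J4 J6 J5 J3.
J2: 0→17, due 24, lateness -7
J1: 17→29, due 29, lateness 0
J4: 29→40, due 23, lateness 17
J6: 40→48, due 20, lateness 28
J5: 48→55, due 25, lateness 30
J3: 55→58, due 26, lateness 32
Maximum = 32.
SPT (increasing processing time): J3 J5 J6 J4 J1 J2.
J3: 0→3, due 26, lateness -23
J5: 3→10, due 25, lateness -15
J6: 10→18, due 20, lateness -2
J4: 18→29, due 23, lateness 6
J1: 29→41, due 29, lateness 12
J2: 41→58, due 24, lateness 34
Maximum = 34.
FIFO 38, LPT 32, SPT 34 → minimum 32.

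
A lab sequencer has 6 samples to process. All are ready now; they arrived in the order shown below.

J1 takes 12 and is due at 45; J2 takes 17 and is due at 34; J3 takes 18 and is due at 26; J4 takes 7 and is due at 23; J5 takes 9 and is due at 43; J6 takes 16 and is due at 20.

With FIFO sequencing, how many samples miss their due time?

4

FIFO (arrival order): J1 J2 J3 J4 J5 J6.
J1: 0→12, due 45, tardiness 0
J2: 12→29, due 34, tardiness 0
J3: 29→47, due 26, tardiness 21
J4: 47→54, due 23, tardiness 31
J5: 54→63, due 43, tardiness 20
J6: 63→79, due 20, tardiness 59
Late samples: 4.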